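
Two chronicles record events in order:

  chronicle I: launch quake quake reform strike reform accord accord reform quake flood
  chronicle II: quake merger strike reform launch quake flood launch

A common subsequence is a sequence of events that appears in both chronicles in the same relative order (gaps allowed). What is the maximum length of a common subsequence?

5

Match quake at chronicle I[2]=chronicle II[1], then strike at chronicle I[5]=chronicle II[3], then reform at chronicle I[6]=chronicle II[4], then quake at chronicle I[10]=chronicle II[6], then flood at chronicle I[11]=chronicle II[7] — 5 events in the same relative order in both. dp[11][8] = 5 confirms this is the maximum.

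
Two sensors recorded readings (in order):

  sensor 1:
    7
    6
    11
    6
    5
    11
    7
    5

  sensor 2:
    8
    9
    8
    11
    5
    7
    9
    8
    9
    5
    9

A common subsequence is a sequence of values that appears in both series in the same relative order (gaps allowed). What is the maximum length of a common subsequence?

One common subsequence of length 4: 11 (sensor 1 #3, sensor 2 #4) → 5 (sensor 1 #5, sensor 2 #5) → 7 (sensor 1 #7, sensor 2 #6) → 5 (sensor 1 #8, sensor 2 #10). dp[8][11] = 4 confirms this is the maximum.

4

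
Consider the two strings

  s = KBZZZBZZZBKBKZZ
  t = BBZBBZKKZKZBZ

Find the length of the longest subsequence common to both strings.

8

Match B [2,2], Z [3,3], B [6,5], Z [7,6], Z [8,9], Z [9,11], B [12,12], Z [15,13] — 8 characters in the same relative order in both. The LCS DP gives dp[15][13] = 8, so this is optimal.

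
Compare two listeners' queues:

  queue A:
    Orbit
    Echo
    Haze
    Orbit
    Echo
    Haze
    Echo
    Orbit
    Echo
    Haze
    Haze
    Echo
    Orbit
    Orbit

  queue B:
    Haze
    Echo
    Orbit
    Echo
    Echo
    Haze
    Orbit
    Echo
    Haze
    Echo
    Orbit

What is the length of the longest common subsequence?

9

Pick Orbit [1,3]; then Echo [2,4]; then Echo [5,5]; then Haze [6,6]; then Orbit [8,7]; then Echo [9,8]; then Haze [11,9]; then Echo [12,10]; then Orbit [14,11]; all 9 songs appear in both, in order. dp[14][11] = 9 confirms this is the maximum.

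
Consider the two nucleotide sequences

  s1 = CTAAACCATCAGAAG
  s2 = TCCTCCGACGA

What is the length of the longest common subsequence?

8

Match C [1,3], T [2,4], C [6,5], C [7,6], A [8,8], C [10,9], G [12,10], A [14,11] — 8 bases in the same relative order in both. Since dp[15][11] = 8, nothing longer is possible.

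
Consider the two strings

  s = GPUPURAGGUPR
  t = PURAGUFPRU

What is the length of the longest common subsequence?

Let dp[i][j] be the LCS length of the first i characters of s and the first j characters of t. dp[i][j] = dp[i-1][j-1]+1 when the i-th and j-th characters match, else max(dp[i-1][j], dp[i][j-1]).
    ·  P  U  R  A  G  U  F  P  R  U
 ·  0  0  0  0  0  0  0  0  0  0  0
 G  0  0  0  0  0  1  1  1  1  1  1
 P  0  1  1  1  1  1  1  1  2  2  2
 U  0  1  2  2  2  2  2  2  2  2  3
 P  0  1  2  2  2  2  2  2  3  3  3
 U  0  1  2  2  2  2  3  3  3  3  4
 R  0  1  2  3  3  3  3  3  3  4  4
 A  0  1  2  3  4  4  4  4  4  4  4
 G  0  1  2  3  4  5  5  5  5  5  5
 G  0  1  2  3  4  5  5  5  5  5  5
 U  0  1  2  3  4  5  6  6  6  6  6
 P  0  1  2  3  4  5  6  6  7  7  7
 R  0  1  2  3  4  5  6  6  7  8  8
dp[12][10] = 8. One LCS (by backtracking along matches): PURAGUPR.

8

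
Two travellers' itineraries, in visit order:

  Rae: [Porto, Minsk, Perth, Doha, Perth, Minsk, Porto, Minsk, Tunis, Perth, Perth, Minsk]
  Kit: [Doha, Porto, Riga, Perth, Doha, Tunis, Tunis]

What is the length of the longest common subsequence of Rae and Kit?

4

Pick Porto [1,2]; then Perth [3,4]; then Doha [4,5]; then Tunis [9,7]; all 4 stops appear in both, in order, and the DP table's final entry dp[12][7] is also 4, so no common subsequence is longer.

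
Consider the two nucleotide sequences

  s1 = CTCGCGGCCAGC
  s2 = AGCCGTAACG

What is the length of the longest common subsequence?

Let dp[i][j] be the LCS length of the first i bases of s1 and the first j bases of s2. dp[i][j] = dp[i-1][j-1]+1 when the i-th and j-th bases match, else max(dp[i-1][j], dp[i][j-1]).
    ·  A  G  C  C  G  T  A  A  C  G
 ·  0  0  0  0  0  0  0  0  0  0  0
 C  0  0  0  1  1  1  1  1  1  1  1
 T  0  0  0  1  1  1  2  2  2  2  2
 C  0  0  0  1  2  2  2  2  2  3  3
 G  0  0  1  1  2  3  3  3  3  3  4
 C  0  0  1  2  2  3  3  3  3  4  4
 G  0  0  1  2  2  3  3  3  3  4  5
 G  0  0  1  2  2  3  3  3  3  4  5
 C  0  0  1  2  3  3  3  3  3  4  5
 C  0  0  1  2  3  3  3  3  3  4  5
 A  0  1  1  2  3  3  3  4  4  4  5
 G  0  1  2  2  3  4  4  4  4  4  5
 C  0  1  2  3  3  4  4  4  4  5  5
dp[12][10] = 5. One LCS (by backtracking along matches): CCGCG.

5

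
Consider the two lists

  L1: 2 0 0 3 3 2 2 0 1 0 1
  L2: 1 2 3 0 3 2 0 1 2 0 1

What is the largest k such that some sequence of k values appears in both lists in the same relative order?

Let dp[i][j] be the LCS length of the first i values of L1 and the first j values of L2. dp[i][j] = dp[i-1][j-1]+1 when the i-th and j-th values match, else max(dp[i-1][j], dp[i][j-1]).
    ·  1  2  3  0  3  2  0  1  2  0  1
 ·  0  0  0  0  0  0  0  0  0  0  0  0
 2  0  0  1  1  1  1  1  1  1  1  1  1
 0  0  0  1  1  2  2  2  2  2  2  2  2
 0  0  0  1  1  2  2  2  3  3  3  3  3
 3  0  0  1  2  2  3  3  3  3  3  3  3
 3  0  0  1  2  2  3  3  3  3  3  3  3
 2  0  0  1  2  2  3  4  4  4  4  4  4
 2  0  0  1  2  2  3  4  4  4  5  5  5
 0  0  0  1  2  3  3  4  5  5  5  6  6
 1  0  1  1  2  3  3  4  5  6  6  6  7
 0  0  1  1  2  3  3  4  5  6  6  7  7
 1  0  1  1  2  3  3  4  5  6  6  7  8
dp[11][11] = 8. One LCS (by backtracking along matches): 2, 0, 3, 2, 0, 1, 0, 1.

8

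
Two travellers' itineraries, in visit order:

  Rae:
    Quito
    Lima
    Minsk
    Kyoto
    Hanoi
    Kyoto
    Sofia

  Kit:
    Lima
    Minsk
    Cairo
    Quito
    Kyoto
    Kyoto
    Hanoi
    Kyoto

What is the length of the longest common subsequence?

5

One common subsequence of length 5: Lima [2,1]; then Minsk [3,2]; then Kyoto [4,6]; then Hanoi [5,7]; then Kyoto [6,8], and the DP table's final entry dp[7][8] is also 5, so no common subsequence is longer.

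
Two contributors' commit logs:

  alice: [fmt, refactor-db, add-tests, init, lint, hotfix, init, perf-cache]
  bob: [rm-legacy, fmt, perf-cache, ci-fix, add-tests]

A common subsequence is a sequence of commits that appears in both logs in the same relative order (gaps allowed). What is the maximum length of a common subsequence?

One common subsequence of length 2: fmt (alice #1, bob #2), add-tests (alice #3, bob #5). dp[8][5] = 2 confirms this is the maximum.

2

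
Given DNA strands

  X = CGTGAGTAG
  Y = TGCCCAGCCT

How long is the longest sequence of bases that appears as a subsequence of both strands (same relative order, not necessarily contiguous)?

Let dp[i][j] be the LCS length of the first i bases of X and the first j bases of Y. dp[i][j] = dp[i-1][j-1]+1 when the i-th and j-th bases match, else max(dp[i-1][j], dp[i][j-1]).
    ·  T  G  C  C  C  A  G  C  C  T
 ·  0  0  0  0  0  0  0  0  0  0  0
 C  0  0  0  1  1  1  1  1  1  1  1
 G  0  0  1  1  1  1  1  2  2  2  2
 T  0  1  1  1  1  1  1  2  2  2  3
 G  0  1  2  2  2  2  2  2  2  2  3
 A  0  1  2  2  2  2  3  3  3  3  3
 G  0  1  2  2  2  2  3  4  4  4  4
 T  0  1  2  2  2  2  3  4  4  4  5
 A  0  1  2  2  2  2  3  4  4  4  5
 G  0  1  2  2  2  2  3  4  4  4  5
dp[9][10] = 5. One LCS (by backtracking along matches): TGAGT.

5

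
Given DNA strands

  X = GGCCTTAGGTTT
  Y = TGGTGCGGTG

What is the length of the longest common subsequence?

Pick G at X[1]=Y[3], then G at X[2]=Y[5], then C at X[4]=Y[6], then G at X[8]=Y[7], then G at X[9]=Y[8], then T at X[10]=Y[9]; all 6 bases appear in both, in order, and the DP table's final entry dp[12][10] is also 6, so no common subsequence is longer.

6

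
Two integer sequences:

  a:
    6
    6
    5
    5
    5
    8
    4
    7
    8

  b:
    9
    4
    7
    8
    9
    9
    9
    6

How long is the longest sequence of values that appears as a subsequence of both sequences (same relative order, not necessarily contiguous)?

3

Let dp[i][j] be the LCS length of the first i values of a and the first j values of b. dp[i][j] = dp[i-1][j-1]+1 when the i-th and j-th values match, else max(dp[i-1][j], dp[i][j-1]).
    ·  9  4  7  8  9  9  9  6
 ·  0  0  0  0  0  0  0  0  0
 6  0  0  0  0  0  0  0  0  1
 6  0  0  0  0  0  0  0  0  1
 5  0  0  0  0  0  0  0  0  1
 5  0  0  0  0  0  0  0  0  1
 5  0  0  0  0  0  0  0  0  1
 8  0  0  0  0  1  1  1  1  1
 4  0  0  1  1  1  1  1  1  1
 7  0  0  1  2  2  2  2  2  2
 8  0  0  1  2  3  3  3  3  3
dp[9][8] = 3. One LCS (by backtracking along matches): 4, 7, 8.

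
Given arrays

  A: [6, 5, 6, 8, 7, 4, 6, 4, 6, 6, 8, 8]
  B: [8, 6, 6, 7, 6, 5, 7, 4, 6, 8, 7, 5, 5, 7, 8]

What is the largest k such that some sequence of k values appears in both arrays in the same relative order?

Match 6 at A[1]=B[2] → 6 at A[3]=B[3] → 7 at A[5]=B[4] → 6 at A[7]=B[5] → 4 at A[8]=B[8] → 6 at A[10]=B[9] → 8 at A[11]=B[10] → 8 at A[12]=B[15] — 8 values in the same relative order in both. Since dp[12][15] = 8, nothing longer is possible.

8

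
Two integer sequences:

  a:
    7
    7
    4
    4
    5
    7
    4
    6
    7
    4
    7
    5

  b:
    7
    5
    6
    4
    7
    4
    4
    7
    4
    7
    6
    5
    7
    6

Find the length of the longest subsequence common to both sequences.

One common subsequence of length 8: 7 (a #1, b #1) → 7 (a #2, b #5) → 4 (a #3, b #6) → 4 (a #4, b #7) → 7 (a #6, b #8) → 4 (a #7, b #9) → 6 (a #8, b #11) → 7 (a #9, b #13). The LCS DP gives dp[12][14] = 8, so this is optimal.

8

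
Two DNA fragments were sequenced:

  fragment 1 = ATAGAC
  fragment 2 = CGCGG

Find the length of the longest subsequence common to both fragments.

Let dp[i][j] be the LCS length of the first i bases of fragment 1 and the first j bases of fragment 2. dp[i][j] = dp[i-1][j-1]+1 when the i-th and j-th bases match, else max(dp[i-1][j], dp[i][j-1]).
    ·  C  G  C  G  G
 ·  0  0  0  0  0  0
 A  0  0  0  0  0  0
 T  0  0  0  0  0  0
 A  0  0  0  0  0  0
 G  0  0  1  1  1  1
 A  0  0  1  1  1  1
 C  0  1  1  2  2  2
dp[6][5] = 2. One LCS (by backtracking along matches): GC.

2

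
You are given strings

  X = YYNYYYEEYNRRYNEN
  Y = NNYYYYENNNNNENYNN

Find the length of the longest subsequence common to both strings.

One common subsequence of length 10: Y [2,3], Y [4,4], Y [5,5], Y [6,6], E [7,7], E [8,13], N [10,14], Y [13,15], N [14,16], N [16,17], and the DP table's final entry dp[16][17] is also 10, so no common subsequence is longer.

10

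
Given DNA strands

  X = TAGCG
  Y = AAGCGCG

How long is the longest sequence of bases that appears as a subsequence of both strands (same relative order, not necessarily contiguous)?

4

Match A (X #2, Y #2), then G (X #3, Y #5), then C (X #4, Y #6), then G (X #5, Y #7) — 4 bases in the same relative order in both. The LCS DP gives dp[5][7] = 4, so this is optimal.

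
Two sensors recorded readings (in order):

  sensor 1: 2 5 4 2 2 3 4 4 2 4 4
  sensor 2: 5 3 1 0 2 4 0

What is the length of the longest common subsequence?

4

Pick 5 (sensor 1 #2, sensor 2 #1), then 3 (sensor 1 #6, sensor 2 #2), then 2 (sensor 1 #9, sensor 2 #5), then 4 (sensor 1 #10, sensor 2 #6); all 4 values appear in both, in order. dp[11][7] = 4 confirms this is the maximum.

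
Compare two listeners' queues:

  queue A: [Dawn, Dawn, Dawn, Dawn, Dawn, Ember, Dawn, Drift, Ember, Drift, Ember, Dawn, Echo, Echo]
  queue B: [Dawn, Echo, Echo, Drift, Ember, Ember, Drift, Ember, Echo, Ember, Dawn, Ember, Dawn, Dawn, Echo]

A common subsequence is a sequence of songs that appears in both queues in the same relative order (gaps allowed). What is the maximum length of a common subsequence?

7

Match Dawn [1,1]; then Ember [6,6]; then Drift [8,7]; then Ember [9,10]; then Ember [11,12]; then Dawn [12,14]; then Echo [14,15] — 7 songs in the same relative order in both. dp[14][15] = 7 confirms this is the maximum.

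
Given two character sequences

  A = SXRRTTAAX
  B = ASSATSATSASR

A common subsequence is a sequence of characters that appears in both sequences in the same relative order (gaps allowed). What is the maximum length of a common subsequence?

Let dp[i][j] be the LCS length of the first i characters of A and the first j characters of B. dp[i][j] = dp[i-1][j-1]+1 when the i-th and j-th characters match, else max(dp[i-1][j], dp[i][j-1]).
    ·  A  S  S  A  T  S  A  T  S  A  S  R
 ·  0  0  0  0  0  0  0  0  0  0  0  0  0
 S  0  0  1  1  1  1  1  1  1  1  1  1  1
 X  0  0  1  1  1  1  1  1  1  1  1  1  1
 R  0  0  1  1  1  1  1  1  1  1  1  1  2
 R  0  0  1  1  1  1  1  1  1  1  1  1  2
 T  0  0  1  1  1  2  2  2  2  2  2  2  2
 T  0  0  1  1  1  2  2  2  3  3  3  3  3
 A  0  1  1  1  2  2  2  3  3  3  4  4  4
 A  0  1  1  1  2  2  2  3  3  3  4  4  4
 X  0  1  1  1  2  2  2  3  3  3  4  4  4
dp[9][12] = 4. One LCS (by backtracking along matches): STTA.

4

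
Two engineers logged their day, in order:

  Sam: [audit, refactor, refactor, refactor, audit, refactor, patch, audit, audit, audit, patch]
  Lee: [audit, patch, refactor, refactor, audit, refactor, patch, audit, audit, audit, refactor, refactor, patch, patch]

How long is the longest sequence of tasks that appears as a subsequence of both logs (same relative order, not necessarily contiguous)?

10

Pick audit (Sam #1, Lee #1), refactor (Sam #3, Lee #3), refactor (Sam #4, Lee #4), audit (Sam #5, Lee #5), refactor (Sam #6, Lee #6), patch (Sam #7, Lee #7), audit (Sam #8, Lee #8), audit (Sam #9, Lee #9), audit (Sam #10, Lee #10), patch (Sam #11, Lee #14); all 10 tasks appear in both, in order, and the DP table's final entry dp[11][14] is also 10, so no common subsequence is longer.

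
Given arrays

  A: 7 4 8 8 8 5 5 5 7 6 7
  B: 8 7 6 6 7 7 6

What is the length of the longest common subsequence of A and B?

One common subsequence of length 4: 8 [5,1] → 7 [9,2] → 6 [10,4] → 7 [11,6], and the DP table's final entry dp[11][7] is also 4, so no common subsequence is longer.

4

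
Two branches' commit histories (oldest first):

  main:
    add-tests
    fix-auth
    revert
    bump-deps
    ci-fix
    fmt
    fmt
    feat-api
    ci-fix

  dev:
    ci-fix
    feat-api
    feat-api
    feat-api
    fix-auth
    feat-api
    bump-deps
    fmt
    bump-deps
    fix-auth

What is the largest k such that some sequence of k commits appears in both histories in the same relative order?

Match fix-auth [2,5] → bump-deps [4,7] → fmt [6,8] — 3 commits in the same relative order in both. The LCS DP gives dp[9][10] = 3, so this is optimal.

3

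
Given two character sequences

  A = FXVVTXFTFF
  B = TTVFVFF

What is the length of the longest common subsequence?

4

Match F at A[1]=B[4] → V at A[4]=B[5] → F at A[9]=B[6] → F at A[10]=B[7] — 4 characters in the same relative order in both. The LCS DP gives dp[10][7] = 4, so this is optimal.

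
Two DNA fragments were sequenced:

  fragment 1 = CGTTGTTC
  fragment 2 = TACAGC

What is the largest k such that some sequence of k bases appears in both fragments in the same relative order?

3

One common subsequence of length 3: C (fragment 1 #1, fragment 2 #3), then G (fragment 1 #5, fragment 2 #5), then C (fragment 1 #8, fragment 2 #6). dp[8][6] = 3 confirms this is the maximum.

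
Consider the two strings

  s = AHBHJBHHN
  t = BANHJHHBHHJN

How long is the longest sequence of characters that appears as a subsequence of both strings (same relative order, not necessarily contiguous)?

Let dp[i][j] be the LCS length of the first i characters of s and the first j characters of t. dp[i][j] = dp[i-1][j-1]+1 when the i-th and j-th characters match, else max(dp[i-1][j], dp[i][j-1]).
    ·  B  A  N  H  J  H  H  B  H  H  J  N
 ·  0  0  0  0  0  0  0  0  0  0  0  0  0
 A  0  0  1  1  1  1  1  1  1  1  1  1  1
 H  0  0  1  1  2  2  2  2  2  2  2  2  2
 B  0  1  1  1  2  2  2  2  3  3  3  3  3
 H  0  1  1  1  2  2  3  3  3  4  4  4  4
 J  0  1  1  1  2  3  3  3  3  4  4  5  5
 B  0  1  1  1  2  3  3  3  4  4  4  5  5
 H  0  1  1  1  2  3  4  4  4  5  5  5  5
 H  0  1  1  1  2  3  4  5  5  5  6  6  6
 N  0  1  1  2  2  3  4  5  5  5  6  6  7
dp[9][12] = 7. One LCS (by backtracking along matches): AHHBHHN.

7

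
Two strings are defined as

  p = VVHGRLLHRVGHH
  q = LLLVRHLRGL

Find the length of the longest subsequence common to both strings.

5

Let dp[i][j] be the LCS length of the first i characters of p and the first j characters of q. dp[i][j] = dp[i-1][j-1]+1 when the i-th and j-th characters match, else max(dp[i-1][j], dp[i][j-1]).
    ·  L  L  L  V  R  H  L  R  G  L
 ·  0  0  0  0  0  0  0  0  0  0  0
 V  0  0  0  0  1  1  1  1  1  1  1
 V  0  0  0  0  1  1  1  1  1  1  1
 H  0  0  0  0  1  1  2  2  2  2  2
 G  0  0  0  0  1  1  2  2  2  3  3
 R  0  0  0  0  1  2  2  2  3  3  3
 L  0  1  1  1  1  2  2  3  3  3  4
 L  0  1  2  2  2  2  2  3  3  3  4
 H  0  1  2  2  2  2  3  3  3  3  4
 R  0  1  2  2  2  3  3  3  4  4  4
 V  0  1  2  2  3  3  3  3  4  4  4
 G  0  1  2  2  3  3  3  3  4  5  5
 H  0  1  2  2  3  3  4  4  4  5  5
 H  0  1  2  2  3  3  4  4  4  5  5
dp[13][10] = 5. One LCS (by backtracking along matches): VHLRG.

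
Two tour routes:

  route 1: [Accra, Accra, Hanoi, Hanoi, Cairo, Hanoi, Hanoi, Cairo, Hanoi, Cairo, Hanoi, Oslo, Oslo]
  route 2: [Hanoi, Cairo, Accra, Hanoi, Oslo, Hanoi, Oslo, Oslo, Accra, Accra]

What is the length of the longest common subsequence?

Match Hanoi at route 1[4]=route 2[1], then Cairo at route 1[5]=route 2[2], then Hanoi at route 1[6]=route 2[4], then Hanoi at route 1[11]=route 2[6], then Oslo at route 1[12]=route 2[7], then Oslo at route 1[13]=route 2[8] — 6 stops in the same relative order in both. Since dp[13][10] = 6, nothing longer is possible.

6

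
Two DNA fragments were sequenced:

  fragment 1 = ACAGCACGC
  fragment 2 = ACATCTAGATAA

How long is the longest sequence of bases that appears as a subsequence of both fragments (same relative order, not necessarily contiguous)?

One common subsequence of length 6: A at fragment 1[1]=fragment 2[1], then C at fragment 1[2]=fragment 2[2], then A at fragment 1[3]=fragment 2[3], then C at fragment 1[5]=fragment 2[5], then A at fragment 1[6]=fragment 2[7], then G at fragment 1[8]=fragment 2[8], and the DP table's final entry dp[9][12] is also 6, so no common subsequence is longer.

6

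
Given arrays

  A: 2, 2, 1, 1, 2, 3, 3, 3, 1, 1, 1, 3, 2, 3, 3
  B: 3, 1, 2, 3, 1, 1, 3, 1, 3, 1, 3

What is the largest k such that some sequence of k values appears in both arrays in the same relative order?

8

Pick 1 at A[4]=B[2], then 2 at A[5]=B[3], then 3 at A[8]=B[4], then 1 at A[9]=B[5], then 1 at A[10]=B[6], then 1 at A[11]=B[8], then 3 at A[12]=B[9], then 3 at A[15]=B[11]; all 8 values appear in both, in order. The LCS DP gives dp[15][11] = 8, so this is optimal.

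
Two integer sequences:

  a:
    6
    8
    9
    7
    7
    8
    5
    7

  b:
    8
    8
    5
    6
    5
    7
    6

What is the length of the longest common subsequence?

Let dp[i][j] be the LCS length of the first i values of a and the first j values of b. dp[i][j] = dp[i-1][j-1]+1 when the i-th and j-th values match, else max(dp[i-1][j], dp[i][j-1]).
    ·  8  8  5  6  5  7  6
 ·  0  0  0  0  0  0  0  0
 6  0  0  0  0  1  1  1  1
 8  0  1  1  1  1  1  1  1
 9  0  1  1  1  1  1  1  1
 7  0  1  1  1  1  1  2  2
 7  0  1  1  1  1  1  2  2
 8  0  1  2  2  2  2  2  2
 5  0  1  2  3  3  3  3  3
 7  0  1  2  3  3  3  4  4
dp[8][7] = 4. One LCS (by backtracking along matches): 8, 8, 5, 7.

4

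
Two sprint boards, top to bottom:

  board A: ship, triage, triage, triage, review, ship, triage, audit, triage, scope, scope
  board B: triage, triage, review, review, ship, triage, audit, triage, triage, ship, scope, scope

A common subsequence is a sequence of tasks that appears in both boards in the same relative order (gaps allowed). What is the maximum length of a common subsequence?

One common subsequence of length 9: triage (board A #2, board B #1), then triage (board A #3, board B #2), then review (board A #5, board B #4), then ship (board A #6, board B #5), then triage (board A #7, board B #6), then audit (board A #8, board B #7), then triage (board A #9, board B #9), then scope (board A #10, board B #11), then scope (board A #11, board B #12). Since dp[11][12] = 9, nothing longer is possible.

9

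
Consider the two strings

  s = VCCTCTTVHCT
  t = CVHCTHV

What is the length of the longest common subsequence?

Pick C at s[5]=t[1], V at s[8]=t[2], H at s[9]=t[3], C at s[10]=t[4], T at s[11]=t[5]; all 5 characters appear in both, in order. The LCS DP gives dp[11][7] = 5, so this is optimal.

5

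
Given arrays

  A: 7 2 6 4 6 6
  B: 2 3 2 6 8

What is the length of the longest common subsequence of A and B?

2

One common subsequence of length 2: 2 (A #2, B #3), 6 (A #3, B #4). dp[6][5] = 2 confirms this is the maximum.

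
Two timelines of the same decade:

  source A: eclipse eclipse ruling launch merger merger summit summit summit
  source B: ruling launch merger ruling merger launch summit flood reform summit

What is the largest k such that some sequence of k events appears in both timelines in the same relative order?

Pick ruling at source A[3]=source B[1] → launch at source A[4]=source B[2] → merger at source A[5]=source B[3] → merger at source A[6]=source B[5] → summit at source A[7]=source B[7] → summit at source A[9]=source B[10]; all 6 events appear in both, in order. Since dp[9][10] = 6, nothing longer is possible.

6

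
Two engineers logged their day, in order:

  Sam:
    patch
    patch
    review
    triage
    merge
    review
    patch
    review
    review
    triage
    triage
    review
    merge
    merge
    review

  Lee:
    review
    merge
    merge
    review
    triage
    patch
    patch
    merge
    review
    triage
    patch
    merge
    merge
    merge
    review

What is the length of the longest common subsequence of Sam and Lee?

9

Taking review [3,1], then merge [5,3], then review [6,4], then patch [7,7], then review [9,9], then triage [10,10], then merge [13,13], then merge [14,14], then review [15,15] gives a common subsequence of length 9. dp[15][15] = 9 confirms this is the maximum.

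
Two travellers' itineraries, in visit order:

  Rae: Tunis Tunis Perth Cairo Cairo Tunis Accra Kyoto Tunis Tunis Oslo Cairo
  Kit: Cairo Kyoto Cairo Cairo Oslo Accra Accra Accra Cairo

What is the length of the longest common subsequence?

Match Cairo (Rae #4, Kit #3), then Cairo (Rae #5, Kit #4), then Accra (Rae #7, Kit #8), then Cairo (Rae #12, Kit #9) — 4 stops in the same relative order in both. The LCS DP gives dp[12][9] = 4, so this is optimal.

4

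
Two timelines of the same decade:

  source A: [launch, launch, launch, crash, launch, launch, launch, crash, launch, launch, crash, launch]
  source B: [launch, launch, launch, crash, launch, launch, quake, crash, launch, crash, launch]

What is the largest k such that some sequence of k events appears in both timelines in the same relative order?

One common subsequence of length 10: launch (source A #1, source B #1); then launch (source A #2, source B #2); then launch (source A #3, source B #3); then crash (source A #4, source B #4); then launch (source A #5, source B #5); then launch (source A #6, source B #6); then crash (source A #8, source B #8); then launch (source A #10, source B #9); then crash (source A #11, source B #10); then launch (source A #12, source B #11). Since dp[12][11] = 10, nothing longer is possible.

10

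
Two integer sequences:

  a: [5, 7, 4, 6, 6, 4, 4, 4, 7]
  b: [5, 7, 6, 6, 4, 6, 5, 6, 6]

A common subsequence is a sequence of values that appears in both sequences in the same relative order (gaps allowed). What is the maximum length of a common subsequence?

5

One common subsequence of length 5: 5 at a[1]=b[1]; then 7 at a[2]=b[2]; then 4 at a[3]=b[5]; then 6 at a[4]=b[8]; then 6 at a[5]=b[9]. dp[9][9] = 5 confirms this is the maximum.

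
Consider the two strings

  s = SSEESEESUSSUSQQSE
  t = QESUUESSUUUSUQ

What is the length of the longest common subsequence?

8

Match S (s #1, t #3) → E (s #4, t #6) → S (s #5, t #7) → S (s #8, t #8) → U (s #9, t #11) → S (s #11, t #12) → U (s #12, t #13) → Q (s #15, t #14) — 8 characters in the same relative order in both. Since dp[17][14] = 8, nothing longer is possible.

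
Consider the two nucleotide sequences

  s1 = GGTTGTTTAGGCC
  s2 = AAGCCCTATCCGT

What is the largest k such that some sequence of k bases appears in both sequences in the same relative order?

5

One common subsequence of length 5: G [1,3], then T [3,7], then T [4,9], then G [5,12], then T [8,13]. dp[13][13] = 5 confirms this is the maximum.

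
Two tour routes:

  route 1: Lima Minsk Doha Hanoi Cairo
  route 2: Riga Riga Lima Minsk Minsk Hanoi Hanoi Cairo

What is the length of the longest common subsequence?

4

Match Lima [1,3]; then Minsk [2,5]; then Hanoi [4,7]; then Cairo [5,8] — 4 stops in the same relative order in both. dp[5][8] = 4 confirms this is the maximum.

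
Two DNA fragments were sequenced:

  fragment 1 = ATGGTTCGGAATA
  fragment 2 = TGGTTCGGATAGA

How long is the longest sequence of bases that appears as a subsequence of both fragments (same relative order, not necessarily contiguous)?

11

Pick T (fragment 1 #2, fragment 2 #1) → G (fragment 1 #3, fragment 2 #2) → G (fragment 1 #4, fragment 2 #3) → T (fragment 1 #5, fragment 2 #4) → T (fragment 1 #6, fragment 2 #5) → C (fragment 1 #7, fragment 2 #6) → G (fragment 1 #8, fragment 2 #7) → G (fragment 1 #9, fragment 2 #8) → A (fragment 1 #10, fragment 2 #9) → A (fragment 1 #11, fragment 2 #11) → A (fragment 1 #13, fragment 2 #13); all 11 bases appear in both, in order. The LCS DP gives dp[13][13] = 11, so this is optimal.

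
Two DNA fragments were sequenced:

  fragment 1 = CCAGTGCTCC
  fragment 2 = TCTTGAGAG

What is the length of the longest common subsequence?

4

Match C [1,2] → A [3,6] → G [4,7] → G [6,9] — 4 bases in the same relative order in both. The LCS DP gives dp[10][9] = 4, so this is optimal.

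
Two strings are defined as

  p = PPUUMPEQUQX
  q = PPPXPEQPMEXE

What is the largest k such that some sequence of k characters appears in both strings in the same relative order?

Let dp[i][j] be the LCS length of the first i characters of p and the first j characters of q. dp[i][j] = dp[i-1][j-1]+1 when the i-th and j-th characters match, else max(dp[i-1][j], dp[i][j-1]).
    ·  P  P  P  X  P  E  Q  P  M  E  X  E
 ·  0  0  0  0  0  0  0  0  0  0  0  0  0
 P  0  1  1  1  1  1  1  1  1  1  1  1  1
 P  0  1  2  2  2  2  2  2  2  2  2  2  2
 U  0  1  2  2  2  2  2  2  2  2  2  2  2
 U  0  1  2  2  2  2  2  2  2  2  2  2  2
 M  0  1  2  2  2  2  2  2  2  3  3  3  3
 P  0  1  2  3  3  3  3  3  3  3  3  3  3
 E  0  1  2  3  3  3  4  4  4  4  4  4  4
 Q  0  1  2  3  3  3  4  5  5  5  5  5  5
 U  0  1  2  3  3  3  4  5  5  5  5  5  5
 Q  0  1  2  3  3  3  4  5  5  5  5  5  5
 X  0  1  2  3  4  4  4  5  5  5  5  6  6
dp[11][12] = 6. One LCS (by backtracking along matches): PPPEQX.

6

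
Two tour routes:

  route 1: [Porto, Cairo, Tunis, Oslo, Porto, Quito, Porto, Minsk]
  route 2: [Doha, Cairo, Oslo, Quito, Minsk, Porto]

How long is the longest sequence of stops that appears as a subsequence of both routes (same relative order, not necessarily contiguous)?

4

One common subsequence of length 4: Cairo [2,2] → Oslo [4,3] → Quito [6,4] → Porto [7,6], and the DP table's final entry dp[8][6] is also 4, so no common subsequence is longer.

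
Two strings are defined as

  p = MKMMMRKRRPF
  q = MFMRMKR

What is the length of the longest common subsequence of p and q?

Let dp[i][j] be the LCS length of the first i characters of p and the first j characters of q. dp[i][j] = dp[i-1][j-1]+1 when the i-th and j-th characters match, else max(dp[i-1][j], dp[i][j-1]).
    ·  M  F  M  R  M  K  R
 ·  0  0  0  0  0  0  0  0
 M  0  1  1  1  1  1  1  1
 K  0  1  1  1  1  1  2  2
 M  0  1  1  2  2  2  2  2
 M  0  1  1  2  2  3  3  3
 M  0  1  1  2  2  3  3  3
 R  0  1  1  2  3  3  3  4
 K  0  1  1  2  3  3  4  4
 R  0  1  1  2  3  3  4  5
 R  0  1  1  2  3  3  4  5
 P  0  1  1  2  3  3  4  5
 F  0  1  2  2  3  3  4  5
dp[11][7] = 5. One LCS (by backtracking along matches): MMMKR.

5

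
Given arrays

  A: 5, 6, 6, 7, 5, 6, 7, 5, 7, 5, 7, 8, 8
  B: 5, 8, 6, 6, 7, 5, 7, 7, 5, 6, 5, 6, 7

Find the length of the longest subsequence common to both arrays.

Pick 5 [1,1], then 6 [2,3], then 6 [3,4], then 7 [4,5], then 5 [5,6], then 7 [7,8], then 5 [8,9], then 5 [10,11], then 7 [11,13]; all 9 values appear in both, in order, and the DP table's final entry dp[13][13] is also 9, so no common subsequence is longer.

9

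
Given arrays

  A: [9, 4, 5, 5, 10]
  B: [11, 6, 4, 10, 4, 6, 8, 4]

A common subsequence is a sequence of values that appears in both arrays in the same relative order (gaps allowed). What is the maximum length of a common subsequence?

Let dp[i][j] be the LCS length of the first i values of A and the first j values of B. dp[i][j] = dp[i-1][j-1]+1 when the i-th and j-th values match, else max(dp[i-1][j], dp[i][j-1]).
    · 11  6  4 10  4  6  8  4
 ·  0  0  0  0  0  0  0  0  0
 9  0  0  0  0  0  0  0  0  0
 4  0  0  0  1  1  1  1  1  1
 5  0  0  0  1  1  1  1  1  1
 5  0  0  0  1  1  1  1  1  1
10  0  0  0  1  2  2  2  2  2
dp[5][8] = 2. One LCS (by backtracking along matches): 4, 10.

2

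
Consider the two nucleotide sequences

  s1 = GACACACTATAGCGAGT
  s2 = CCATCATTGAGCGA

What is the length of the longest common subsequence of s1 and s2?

Taking C [3,2], then A [4,3], then C [5,5], then A [6,6], then T [8,7], then T [10,8], then A [11,10], then G [12,11], then C [13,12], then G [14,13], then A [15,14] gives a common subsequence of length 11. dp[17][14] = 11 confirms this is the maximum.

11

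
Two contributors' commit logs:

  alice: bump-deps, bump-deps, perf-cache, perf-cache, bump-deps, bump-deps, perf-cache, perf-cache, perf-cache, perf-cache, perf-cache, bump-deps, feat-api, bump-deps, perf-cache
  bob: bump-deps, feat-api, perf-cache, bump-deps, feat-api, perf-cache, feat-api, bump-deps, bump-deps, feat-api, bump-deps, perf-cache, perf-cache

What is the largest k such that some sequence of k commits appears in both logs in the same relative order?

Pick bump-deps at alice[1]=bob[1]; then bump-deps at alice[2]=bob[4]; then perf-cache at alice[3]=bob[6]; then bump-deps at alice[6]=bob[8]; then bump-deps at alice[12]=bob[9]; then feat-api at alice[13]=bob[10]; then bump-deps at alice[14]=bob[11]; then perf-cache at alice[15]=bob[13]; all 8 commits appear in both, in order, and the DP table's final entry dp[15][13] is also 8, so no common subsequence is longer.

8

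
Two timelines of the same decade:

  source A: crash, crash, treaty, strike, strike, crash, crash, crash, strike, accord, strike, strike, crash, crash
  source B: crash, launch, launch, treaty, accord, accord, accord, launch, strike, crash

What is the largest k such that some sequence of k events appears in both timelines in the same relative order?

One common subsequence of length 5: crash (source A #1, source B #1); then treaty (source A #3, source B #4); then accord (source A #10, source B #7); then strike (source A #12, source B #9); then crash (source A #14, source B #10), and the DP table's final entry dp[14][10] is also 5, so no common subsequence is longer.

5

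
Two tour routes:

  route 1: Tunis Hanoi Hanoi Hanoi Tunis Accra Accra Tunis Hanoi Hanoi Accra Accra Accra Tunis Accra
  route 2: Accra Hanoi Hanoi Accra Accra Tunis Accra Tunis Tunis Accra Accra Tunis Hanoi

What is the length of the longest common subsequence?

Taking Hanoi [3,2], then Hanoi [4,3], then Accra [6,4], then Accra [7,5], then Tunis [8,6], then Accra [11,7], then Accra [12,10], then Accra [13,11], then Tunis [14,12] gives a common subsequence of length 9. dp[15][13] = 9 confirms this is the maximum.

9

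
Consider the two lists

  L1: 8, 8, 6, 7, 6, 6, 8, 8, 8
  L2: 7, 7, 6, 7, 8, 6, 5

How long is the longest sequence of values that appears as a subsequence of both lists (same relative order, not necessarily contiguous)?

3

Let dp[i][j] be the LCS length of the first i values of L1 and the first j values of L2. dp[i][j] = dp[i-1][j-1]+1 when the i-th and j-th values match, else max(dp[i-1][j], dp[i][j-1]).
    ·  7  7  6  7  8  6  5
 ·  0  0  0  0  0  0  0  0
 8  0  0  0  0  0  1  1  1
 8  0  0  0  0  0  1  1  1
 6  0  0  0  1  1  1  2  2
 7  0  1  1  1  2  2  2  2
 6  0  1  1  2  2  2  3  3
 6  0  1  1  2  2  2  3  3
 8  0  1  1  2  2  3  3  3
 8  0  1  1  2  2  3  3  3
 8  0  1  1  2  2  3  3  3
dp[9][7] = 3. One LCS (by backtracking along matches): 6, 7, 6.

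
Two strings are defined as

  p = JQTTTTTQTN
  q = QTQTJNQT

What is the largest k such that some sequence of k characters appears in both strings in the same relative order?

One common subsequence of length 5: Q (p #2, q #1) → T (p #3, q #2) → T (p #4, q #4) → Q (p #8, q #7) → T (p #9, q #8). The LCS DP gives dp[10][8] = 5, so this is optimal.

5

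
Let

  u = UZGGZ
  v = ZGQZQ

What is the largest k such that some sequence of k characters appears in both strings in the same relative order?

Let dp[i][j] be the LCS length of the first i characters of u and the first j characters of v. dp[i][j] = dp[i-1][j-1]+1 when the i-th and j-th characters match, else max(dp[i-1][j], dp[i][j-1]).
    ·  Z  G  Q  Z  Q
 ·  0  0  0  0  0  0
 U  0  0  0  0  0  0
 Z  0  1  1  1  1  1
 G  0  1  2  2  2  2
 G  0  1  2  2  2  2
 Z  0  1  2  2  3  3
dp[5][5] = 3. One LCS (by backtracking along matches): ZGZ.

3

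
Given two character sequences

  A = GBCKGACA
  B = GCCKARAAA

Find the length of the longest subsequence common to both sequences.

5

Let dp[i][j] be the LCS length of the first i characters of A and the first j characters of B. dp[i][j] = dp[i-1][j-1]+1 when the i-th and j-th characters match, else max(dp[i-1][j], dp[i][j-1]).
    ·  G  C  C  K  A  R  A  A  A
 ·  0  0  0  0  0  0  0  0  0  0
 G  0  1  1  1  1  1  1  1  1  1
 B  0  1  1  1  1  1  1  1  1  1
 C  0  1  2  2  2  2  2  2  2  2
 K  0  1  2  2  3  3  3  3  3  3
 G  0  1  2  2  3  3  3  3  3  3
 A  0  1  2  2  3  4  4  4  4  4
 C  0  1  2  3  3  4  4  4  4  4
 A  0  1  2  3  3  4  4  5  5  5
dp[8][9] = 5. One LCS (by backtracking along matches): GCKAA.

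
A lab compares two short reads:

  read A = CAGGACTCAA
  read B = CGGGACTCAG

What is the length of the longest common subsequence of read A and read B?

Match C [1,1] → G [3,3] → G [4,4] → A [5,5] → C [6,6] → T [7,7] → C [8,8] → A [9,9] — 8 bases in the same relative order in both. The LCS DP gives dp[10][10] = 8, so this is optimal.

8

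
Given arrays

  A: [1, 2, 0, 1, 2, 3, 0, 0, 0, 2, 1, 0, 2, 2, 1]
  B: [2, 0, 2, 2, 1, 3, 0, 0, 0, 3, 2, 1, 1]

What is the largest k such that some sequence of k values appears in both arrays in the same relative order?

One common subsequence of length 10: 2 (A #2, B #1); then 0 (A #3, B #2); then 1 (A #4, B #5); then 3 (A #6, B #6); then 0 (A #7, B #7); then 0 (A #8, B #8); then 0 (A #9, B #9); then 2 (A #10, B #11); then 1 (A #11, B #12); then 1 (A #15, B #13). dp[15][13] = 10 confirms this is the maximum.

10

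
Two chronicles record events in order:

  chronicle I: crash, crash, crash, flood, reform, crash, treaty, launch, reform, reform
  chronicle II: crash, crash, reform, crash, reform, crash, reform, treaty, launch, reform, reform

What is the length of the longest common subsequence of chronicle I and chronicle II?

9

Pick crash [1,1], crash [2,2], crash [3,4], reform [5,5], crash [6,6], treaty [7,8], launch [8,9], reform [9,10], reform [10,11]; all 9 events appear in both, in order. Since dp[10][11] = 9, nothing longer is possible.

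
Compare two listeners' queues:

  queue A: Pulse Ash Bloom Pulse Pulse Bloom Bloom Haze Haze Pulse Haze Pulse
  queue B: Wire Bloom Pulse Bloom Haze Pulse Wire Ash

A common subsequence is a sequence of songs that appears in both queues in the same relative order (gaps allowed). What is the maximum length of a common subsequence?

5

One common subsequence of length 5: Bloom at queue A[3]=queue B[2], then Pulse at queue A[5]=queue B[3], then Bloom at queue A[7]=queue B[4], then Haze at queue A[9]=queue B[5], then Pulse at queue A[10]=queue B[6]. The LCS DP gives dp[12][8] = 5, so this is optimal.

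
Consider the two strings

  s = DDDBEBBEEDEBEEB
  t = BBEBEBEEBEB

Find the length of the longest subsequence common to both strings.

9

One common subsequence of length 9: B at s[4]=t[2]; then E at s[5]=t[3]; then B at s[6]=t[4]; then B at s[7]=t[6]; then E at s[9]=t[7]; then E at s[11]=t[8]; then B at s[12]=t[9]; then E at s[14]=t[10]; then B at s[15]=t[11]. Since dp[15][11] = 9, nothing longer is possible.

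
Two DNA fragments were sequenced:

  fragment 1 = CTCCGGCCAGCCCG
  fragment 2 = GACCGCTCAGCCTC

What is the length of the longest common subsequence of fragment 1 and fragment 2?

Match C [3,3], then C [4,4], then G [6,5], then C [7,6], then C [8,8], then A [9,9], then G [10,10], then C [11,11], then C [12,12], then C [13,14] — 10 bases in the same relative order in both. The LCS DP gives dp[14][14] = 10, so this is optimal.

10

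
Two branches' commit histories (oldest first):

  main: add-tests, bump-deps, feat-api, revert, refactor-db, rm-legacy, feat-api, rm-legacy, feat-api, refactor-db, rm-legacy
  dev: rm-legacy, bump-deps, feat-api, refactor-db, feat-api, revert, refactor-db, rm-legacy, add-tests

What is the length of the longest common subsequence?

6

One common subsequence of length 6: bump-deps at main[2]=dev[2], feat-api at main[3]=dev[3], refactor-db at main[5]=dev[4], feat-api at main[7]=dev[5], refactor-db at main[10]=dev[7], rm-legacy at main[11]=dev[8]. Since dp[11][9] = 6, nothing longer is possible.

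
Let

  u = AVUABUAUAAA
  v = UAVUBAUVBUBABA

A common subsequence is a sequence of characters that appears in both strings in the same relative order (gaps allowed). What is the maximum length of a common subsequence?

Match A (u #1, v #2), V (u #2, v #3), U (u #3, v #4), A (u #4, v #6), B (u #5, v #9), U (u #6, v #10), A (u #7, v #12), A (u #11, v #14) — 8 characters in the same relative order in both. Since dp[11][14] = 8, nothing longer is possible.

8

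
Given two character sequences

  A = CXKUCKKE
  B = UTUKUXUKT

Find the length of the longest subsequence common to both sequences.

3

Pick X (A #2, B #6) → U (A #4, B #7) → K (A #6, B #8); all 3 characters appear in both, in order. The LCS DP gives dp[8][9] = 3, so this is optimal.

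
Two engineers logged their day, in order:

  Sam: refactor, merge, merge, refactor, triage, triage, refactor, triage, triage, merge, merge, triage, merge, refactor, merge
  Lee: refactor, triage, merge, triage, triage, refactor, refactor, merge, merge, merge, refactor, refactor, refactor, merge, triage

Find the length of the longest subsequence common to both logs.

Match refactor at Sam[1]=Lee[1] → merge at Sam[3]=Lee[3] → triage at Sam[5]=Lee[4] → triage at Sam[6]=Lee[5] → refactor at Sam[7]=Lee[7] → merge at Sam[10]=Lee[8] → merge at Sam[11]=Lee[9] → merge at Sam[13]=Lee[10] → refactor at Sam[14]=Lee[13] → merge at Sam[15]=Lee[14] — 10 tasks in the same relative order in both. Since dp[15][15] = 10, nothing longer is possible.

10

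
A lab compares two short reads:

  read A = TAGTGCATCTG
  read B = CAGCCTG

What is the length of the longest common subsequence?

6

Let dp[i][j] be the LCS length of the first i bases of read A and the first j bases of read B. dp[i][j] = dp[i-1][j-1]+1 when the i-th and j-th bases match, else max(dp[i-1][j], dp[i][j-1]).
    ·  C  A  G  C  C  T  G
 ·  0  0  0  0  0  0  0  0
 T  0  0  0  0  0  0  1  1
 A  0  0  1  1  1  1  1  1
 G  0  0  1  2  2  2  2  2
 T  0  0  1  2  2  2  3  3
 G  0  0  1  2  2  2  3  4
 C  0  1  1  2  3  3  3  4
 A  0  1  2  2  3  3  3  4
 T  0  1  2  2  3  3  4  4
 C  0  1  2  2  3  4  4  4
 T  0  1  2  2  3  4  5  5
 G  0  1  2  3  3  4  5  6
dp[11][7] = 6. One LCS (by backtracking along matches): AGCCTG.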